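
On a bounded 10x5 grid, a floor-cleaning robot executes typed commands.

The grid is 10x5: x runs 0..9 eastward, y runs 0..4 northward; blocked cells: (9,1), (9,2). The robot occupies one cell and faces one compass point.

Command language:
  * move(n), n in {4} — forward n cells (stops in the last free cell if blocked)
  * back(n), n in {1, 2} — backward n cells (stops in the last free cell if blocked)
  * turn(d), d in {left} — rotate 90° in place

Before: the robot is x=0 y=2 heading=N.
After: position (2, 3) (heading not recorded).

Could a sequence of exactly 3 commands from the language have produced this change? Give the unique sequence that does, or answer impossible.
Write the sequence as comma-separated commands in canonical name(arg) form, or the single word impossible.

impossible

checked all 3-command options: none fits.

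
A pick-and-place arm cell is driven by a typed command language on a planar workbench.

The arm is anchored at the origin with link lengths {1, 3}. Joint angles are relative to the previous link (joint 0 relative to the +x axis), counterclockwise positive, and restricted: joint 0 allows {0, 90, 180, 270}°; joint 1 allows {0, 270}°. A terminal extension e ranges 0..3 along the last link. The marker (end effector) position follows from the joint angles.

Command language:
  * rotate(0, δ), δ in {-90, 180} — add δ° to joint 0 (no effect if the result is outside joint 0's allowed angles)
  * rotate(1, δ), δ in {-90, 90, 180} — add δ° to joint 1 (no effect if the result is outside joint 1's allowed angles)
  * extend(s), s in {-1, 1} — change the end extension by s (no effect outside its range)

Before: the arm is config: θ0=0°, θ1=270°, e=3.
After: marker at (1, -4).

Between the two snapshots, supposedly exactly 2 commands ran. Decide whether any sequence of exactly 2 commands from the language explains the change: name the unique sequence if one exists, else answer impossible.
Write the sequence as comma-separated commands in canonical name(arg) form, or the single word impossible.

extend(-1), extend(-1)

t0: config: θ0=0°, θ1=270°, e=3
t=1 extend(-1) ⇒ config: θ0=0°, θ1=270°, e=2
t=2 extend(-1) ⇒ config: θ0=0°, θ1=270°, e=1
uniquely the one of 49 2-step routes that fits.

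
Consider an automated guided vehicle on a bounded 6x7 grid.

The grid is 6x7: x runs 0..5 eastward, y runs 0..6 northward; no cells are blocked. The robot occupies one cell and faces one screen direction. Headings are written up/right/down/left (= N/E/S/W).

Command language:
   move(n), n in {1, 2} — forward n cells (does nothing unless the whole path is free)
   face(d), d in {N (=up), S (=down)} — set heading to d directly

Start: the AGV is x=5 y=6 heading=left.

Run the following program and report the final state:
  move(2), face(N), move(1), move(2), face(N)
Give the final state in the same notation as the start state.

start: x=5 y=6 heading=left
step 1 (move(2)): x=3 y=6 heading=left
step 2 (face(N)): x=3 y=6 heading=up
step 3 (move(1)): x=3 y=6 heading=up
step 4 (move(2)): x=3 y=6 heading=up
step 5 (face(N)): x=3 y=6 heading=up

x=3 y=6 heading=up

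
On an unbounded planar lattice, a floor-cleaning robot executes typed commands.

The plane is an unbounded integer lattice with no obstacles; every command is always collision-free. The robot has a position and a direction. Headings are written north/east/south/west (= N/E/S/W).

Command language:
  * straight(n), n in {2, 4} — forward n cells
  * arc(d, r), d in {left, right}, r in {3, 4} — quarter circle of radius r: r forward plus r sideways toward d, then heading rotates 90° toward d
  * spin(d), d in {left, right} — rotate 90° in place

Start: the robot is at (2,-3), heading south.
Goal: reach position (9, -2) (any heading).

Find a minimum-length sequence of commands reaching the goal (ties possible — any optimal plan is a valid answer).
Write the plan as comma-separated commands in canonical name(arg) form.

arc(left, 3), arc(left, 4)

initial: at (2,-3), heading south
step 1 (arc(left, 3)): at (5,-6), heading east
step 2 (arc(left, 4)): at (9,-2), heading north
nothing shorter than 2 reaches the goal.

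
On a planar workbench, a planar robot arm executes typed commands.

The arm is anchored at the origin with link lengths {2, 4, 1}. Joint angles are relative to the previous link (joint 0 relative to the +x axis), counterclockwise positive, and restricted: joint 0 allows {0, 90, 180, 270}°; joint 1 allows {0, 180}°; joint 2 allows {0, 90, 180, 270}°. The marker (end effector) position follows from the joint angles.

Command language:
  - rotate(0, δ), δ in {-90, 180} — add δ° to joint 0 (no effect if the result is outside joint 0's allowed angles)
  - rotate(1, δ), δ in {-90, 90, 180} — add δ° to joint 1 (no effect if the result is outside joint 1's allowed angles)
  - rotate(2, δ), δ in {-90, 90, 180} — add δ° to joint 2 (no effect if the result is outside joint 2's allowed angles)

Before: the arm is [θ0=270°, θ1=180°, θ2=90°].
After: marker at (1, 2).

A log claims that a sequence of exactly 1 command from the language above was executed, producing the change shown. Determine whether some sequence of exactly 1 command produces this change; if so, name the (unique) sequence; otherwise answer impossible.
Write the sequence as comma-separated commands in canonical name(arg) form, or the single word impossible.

begin: [θ0=270°, θ1=180°, θ2=90°]
[1] after rotate(2, 180): [θ0=270°, θ1=180°, θ2=270°]
no other 1-command option fits: unique.

rotate(2, 180)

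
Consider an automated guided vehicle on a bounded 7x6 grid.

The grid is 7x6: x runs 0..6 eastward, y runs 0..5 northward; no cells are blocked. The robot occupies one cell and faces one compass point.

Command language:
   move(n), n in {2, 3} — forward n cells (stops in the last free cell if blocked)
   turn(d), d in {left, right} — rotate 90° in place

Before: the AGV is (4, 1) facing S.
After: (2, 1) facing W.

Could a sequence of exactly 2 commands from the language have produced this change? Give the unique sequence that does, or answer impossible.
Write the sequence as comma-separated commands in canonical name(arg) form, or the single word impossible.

key: running move(2) before turn(right) would end elsewhere — order is forced
begin: (4, 1) facing S
t=1 turn(right) ⇒ (4, 1) facing W
t=2 move(2) ⇒ (2, 1) facing W
all 16 alternatives checked — unique.

turn(right), move(2)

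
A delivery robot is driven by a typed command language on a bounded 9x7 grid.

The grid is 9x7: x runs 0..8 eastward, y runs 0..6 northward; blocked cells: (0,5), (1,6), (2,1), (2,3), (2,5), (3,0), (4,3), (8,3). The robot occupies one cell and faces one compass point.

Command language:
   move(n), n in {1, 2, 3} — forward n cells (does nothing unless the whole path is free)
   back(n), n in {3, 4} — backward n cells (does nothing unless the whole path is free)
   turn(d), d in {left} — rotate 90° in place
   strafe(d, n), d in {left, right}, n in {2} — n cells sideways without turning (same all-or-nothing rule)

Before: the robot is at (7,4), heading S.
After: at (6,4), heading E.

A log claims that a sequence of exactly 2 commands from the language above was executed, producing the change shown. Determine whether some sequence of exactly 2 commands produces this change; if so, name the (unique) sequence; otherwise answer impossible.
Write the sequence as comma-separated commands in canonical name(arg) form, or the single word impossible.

impossible

no 2-step route produces this change.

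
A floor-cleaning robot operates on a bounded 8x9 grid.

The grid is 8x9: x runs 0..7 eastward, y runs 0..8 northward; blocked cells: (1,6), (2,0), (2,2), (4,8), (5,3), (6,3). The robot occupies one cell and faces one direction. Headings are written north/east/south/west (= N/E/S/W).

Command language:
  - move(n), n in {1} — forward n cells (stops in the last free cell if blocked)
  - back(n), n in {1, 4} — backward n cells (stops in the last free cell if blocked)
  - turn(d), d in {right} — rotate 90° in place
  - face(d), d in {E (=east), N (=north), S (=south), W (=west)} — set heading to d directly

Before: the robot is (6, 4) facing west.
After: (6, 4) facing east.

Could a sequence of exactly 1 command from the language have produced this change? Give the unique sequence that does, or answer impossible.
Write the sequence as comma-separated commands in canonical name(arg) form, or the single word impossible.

key: (6,4) unchanged — the single command moves nothing
t0: (6, 4) facing west
1. face(E) → (6, 4) facing east
no other 1-command option fits: unique.

face(E)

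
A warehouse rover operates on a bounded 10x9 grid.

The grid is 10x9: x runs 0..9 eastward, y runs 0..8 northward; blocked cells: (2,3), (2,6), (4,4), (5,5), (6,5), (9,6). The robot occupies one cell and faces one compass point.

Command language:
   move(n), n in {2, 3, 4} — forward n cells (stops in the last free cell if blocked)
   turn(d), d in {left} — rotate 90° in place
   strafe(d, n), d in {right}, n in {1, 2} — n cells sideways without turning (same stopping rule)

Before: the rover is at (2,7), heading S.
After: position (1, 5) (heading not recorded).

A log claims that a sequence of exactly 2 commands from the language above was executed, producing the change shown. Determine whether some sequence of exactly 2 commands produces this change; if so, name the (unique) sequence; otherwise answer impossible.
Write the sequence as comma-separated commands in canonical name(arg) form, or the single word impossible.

key: order matters: swapping strafe(right, 1) and move(2) lands elsewhere
begin: at (2,7), heading S
[1] after strafe(right, 1): at (1,7), heading S
[2] after move(2): at (1,5), heading S
all 36 alternatives checked — unique.

strafe(right, 1), move(2)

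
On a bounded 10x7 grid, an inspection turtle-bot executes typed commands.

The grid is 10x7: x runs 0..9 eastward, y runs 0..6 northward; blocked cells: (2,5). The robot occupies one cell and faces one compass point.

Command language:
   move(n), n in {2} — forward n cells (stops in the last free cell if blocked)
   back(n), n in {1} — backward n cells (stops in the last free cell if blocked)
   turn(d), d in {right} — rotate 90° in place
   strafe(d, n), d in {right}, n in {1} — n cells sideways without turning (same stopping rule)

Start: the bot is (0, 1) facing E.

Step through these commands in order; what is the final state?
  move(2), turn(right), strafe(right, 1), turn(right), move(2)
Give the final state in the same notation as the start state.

initial: (0, 1) facing E
t=1 move(2) ⇒ (2, 1) facing E
t=2 turn(right) ⇒ (2, 1) facing S
t=3 strafe(right, 1) ⇒ (1, 1) facing S
t=4 turn(right) ⇒ (1, 1) facing W
t=5 move(2) ⇒ (0, 1) facing W

(0, 1) facing W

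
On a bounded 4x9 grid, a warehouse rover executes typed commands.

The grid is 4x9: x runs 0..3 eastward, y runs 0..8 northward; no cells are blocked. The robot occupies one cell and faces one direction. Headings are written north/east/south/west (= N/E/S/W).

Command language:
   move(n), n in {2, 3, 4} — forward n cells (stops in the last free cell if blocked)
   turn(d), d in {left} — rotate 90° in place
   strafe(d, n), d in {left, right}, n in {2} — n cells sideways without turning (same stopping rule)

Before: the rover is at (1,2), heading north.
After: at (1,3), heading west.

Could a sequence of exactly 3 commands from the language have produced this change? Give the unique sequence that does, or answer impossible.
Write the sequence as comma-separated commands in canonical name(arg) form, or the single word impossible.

key: order matters: swapping move(3) and strafe(left, 2) lands elsewhere
begin: at (1,2), heading north
t=1 move(3) ⇒ at (1,5), heading north
t=2 turn(left) ⇒ at (1,5), heading west
t=3 strafe(left, 2) ⇒ at (1,3), heading west
uniquely the one of 216 3-step routes that fits.

move(3), turn(left), strafe(left, 2)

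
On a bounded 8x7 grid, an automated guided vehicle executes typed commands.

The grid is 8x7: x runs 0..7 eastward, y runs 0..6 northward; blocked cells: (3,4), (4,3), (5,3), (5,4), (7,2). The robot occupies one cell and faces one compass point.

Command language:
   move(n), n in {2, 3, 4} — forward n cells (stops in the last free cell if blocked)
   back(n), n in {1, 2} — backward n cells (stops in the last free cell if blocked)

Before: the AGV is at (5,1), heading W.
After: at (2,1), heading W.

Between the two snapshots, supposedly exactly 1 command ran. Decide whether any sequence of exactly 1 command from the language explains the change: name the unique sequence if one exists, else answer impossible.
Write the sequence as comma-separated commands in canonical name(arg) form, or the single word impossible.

move(3)

key: still facing W — the one step turns nothing
start: at (5,1), heading W
1. move(3) → at (2,1), heading W
no other 1-command option fits: unique.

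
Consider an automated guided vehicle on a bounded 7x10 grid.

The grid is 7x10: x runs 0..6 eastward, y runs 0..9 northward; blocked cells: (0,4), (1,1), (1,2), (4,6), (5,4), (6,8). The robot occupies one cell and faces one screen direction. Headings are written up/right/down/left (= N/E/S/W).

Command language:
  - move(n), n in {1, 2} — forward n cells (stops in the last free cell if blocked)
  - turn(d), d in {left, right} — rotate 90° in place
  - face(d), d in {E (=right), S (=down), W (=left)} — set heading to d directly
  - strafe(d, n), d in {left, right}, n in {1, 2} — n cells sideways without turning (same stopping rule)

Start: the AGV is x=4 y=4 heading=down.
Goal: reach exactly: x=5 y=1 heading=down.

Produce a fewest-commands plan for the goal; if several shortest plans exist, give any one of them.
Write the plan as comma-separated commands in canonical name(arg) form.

move(2), strafe(left, 1), move(1)

initial: x=4 y=4 heading=down
step 1 (move(2)): x=4 y=2 heading=down
step 2 (strafe(left, 1)): x=5 y=2 heading=down
step 3 (move(1)): x=5 y=1 heading=down
minimal: 3 command(s), checked below 3.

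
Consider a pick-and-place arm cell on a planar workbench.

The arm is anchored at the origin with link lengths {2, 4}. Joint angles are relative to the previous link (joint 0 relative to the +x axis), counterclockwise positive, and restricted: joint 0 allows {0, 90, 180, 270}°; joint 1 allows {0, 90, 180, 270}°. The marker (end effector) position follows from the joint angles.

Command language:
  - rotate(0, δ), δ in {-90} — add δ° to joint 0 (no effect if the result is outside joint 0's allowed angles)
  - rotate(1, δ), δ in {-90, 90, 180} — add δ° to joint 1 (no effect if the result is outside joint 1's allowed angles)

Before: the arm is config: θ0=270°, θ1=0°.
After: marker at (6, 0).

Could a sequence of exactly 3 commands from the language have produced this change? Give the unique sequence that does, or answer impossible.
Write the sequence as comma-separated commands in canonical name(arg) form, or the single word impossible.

rotate(0, -90), rotate(0, -90), rotate(0, -90)

initial: config: θ0=270°, θ1=0°
t=1 rotate(0, -90) ⇒ config: θ0=180°, θ1=0°
t=2 rotate(0, -90) ⇒ config: θ0=90°, θ1=0°
t=3 rotate(0, -90) ⇒ config: θ0=0°, θ1=0°
no rival 3-sequence matches.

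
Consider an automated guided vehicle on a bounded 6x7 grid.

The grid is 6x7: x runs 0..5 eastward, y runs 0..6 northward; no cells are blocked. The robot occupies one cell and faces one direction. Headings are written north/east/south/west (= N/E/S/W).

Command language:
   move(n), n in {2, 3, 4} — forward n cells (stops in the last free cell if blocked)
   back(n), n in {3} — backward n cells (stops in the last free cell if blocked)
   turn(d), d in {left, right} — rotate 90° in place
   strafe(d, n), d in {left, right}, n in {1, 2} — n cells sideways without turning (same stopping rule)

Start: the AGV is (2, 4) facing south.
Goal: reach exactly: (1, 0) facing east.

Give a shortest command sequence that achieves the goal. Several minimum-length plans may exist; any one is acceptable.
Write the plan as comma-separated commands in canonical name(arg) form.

move(4), strafe(right, 1), turn(left)

t0: (2, 4) facing south
step 1 (move(4)): (2, 0) facing south
step 2 (strafe(right, 1)): (1, 0) facing south
step 3 (turn(left)): (1, 0) facing east
no 2-step plan works, so 3 is optimal.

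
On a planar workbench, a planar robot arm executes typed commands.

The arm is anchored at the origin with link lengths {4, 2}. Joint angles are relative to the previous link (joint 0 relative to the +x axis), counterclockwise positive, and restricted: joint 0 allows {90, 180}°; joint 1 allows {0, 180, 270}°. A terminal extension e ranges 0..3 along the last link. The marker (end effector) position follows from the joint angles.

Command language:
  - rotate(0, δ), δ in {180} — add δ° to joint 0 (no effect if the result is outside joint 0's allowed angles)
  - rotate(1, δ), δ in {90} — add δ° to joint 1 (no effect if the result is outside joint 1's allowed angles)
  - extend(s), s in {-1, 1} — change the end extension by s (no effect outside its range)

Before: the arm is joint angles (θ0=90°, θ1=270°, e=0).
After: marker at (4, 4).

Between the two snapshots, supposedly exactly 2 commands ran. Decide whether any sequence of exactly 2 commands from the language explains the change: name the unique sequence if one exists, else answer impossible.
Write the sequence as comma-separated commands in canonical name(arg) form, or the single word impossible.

initial: joint angles (θ0=90°, θ1=270°, e=0)
[1] after extend(1): joint angles (θ0=90°, θ1=270°, e=1)
[2] after extend(1): joint angles (θ0=90°, θ1=270°, e=2)
uniquely the one of 16 2-step routes that fits.

extend(1), extend(1)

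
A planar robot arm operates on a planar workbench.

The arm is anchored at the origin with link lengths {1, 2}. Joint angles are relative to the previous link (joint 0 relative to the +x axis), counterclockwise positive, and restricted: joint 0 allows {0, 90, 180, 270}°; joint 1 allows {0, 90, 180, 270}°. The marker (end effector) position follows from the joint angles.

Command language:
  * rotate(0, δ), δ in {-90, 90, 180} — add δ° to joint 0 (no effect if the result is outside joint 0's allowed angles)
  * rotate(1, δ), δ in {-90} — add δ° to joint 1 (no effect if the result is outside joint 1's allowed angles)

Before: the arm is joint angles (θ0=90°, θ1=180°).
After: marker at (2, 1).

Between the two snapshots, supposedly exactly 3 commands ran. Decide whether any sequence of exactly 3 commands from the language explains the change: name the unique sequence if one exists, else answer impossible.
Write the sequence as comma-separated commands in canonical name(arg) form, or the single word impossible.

begin: joint angles (θ0=90°, θ1=180°)
1. rotate(1, -90) → joint angles (θ0=90°, θ1=90°)
2. rotate(1, -90) → joint angles (θ0=90°, θ1=0°)
3. rotate(1, -90) → joint angles (θ0=90°, θ1=270°)
uniquely the one of 64 3-step routes that fits.

rotate(1, -90), rotate(1, -90), rotate(1, -90)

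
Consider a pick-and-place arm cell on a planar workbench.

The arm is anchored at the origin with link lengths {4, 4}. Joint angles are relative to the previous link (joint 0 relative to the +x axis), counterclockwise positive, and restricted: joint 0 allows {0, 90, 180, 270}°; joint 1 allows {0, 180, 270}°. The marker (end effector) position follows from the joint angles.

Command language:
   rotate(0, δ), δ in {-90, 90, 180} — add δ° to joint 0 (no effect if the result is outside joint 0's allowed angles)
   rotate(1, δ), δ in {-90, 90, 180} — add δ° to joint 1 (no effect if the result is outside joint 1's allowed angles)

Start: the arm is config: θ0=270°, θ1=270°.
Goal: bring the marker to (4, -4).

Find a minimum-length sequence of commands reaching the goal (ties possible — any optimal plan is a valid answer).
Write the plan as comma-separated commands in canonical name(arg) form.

rotate(0, 90)

start: config: θ0=270°, θ1=270°
step 1 (rotate(0, 90)): config: θ0=0°, θ1=270°
shorter routes all fall short; 1 is best.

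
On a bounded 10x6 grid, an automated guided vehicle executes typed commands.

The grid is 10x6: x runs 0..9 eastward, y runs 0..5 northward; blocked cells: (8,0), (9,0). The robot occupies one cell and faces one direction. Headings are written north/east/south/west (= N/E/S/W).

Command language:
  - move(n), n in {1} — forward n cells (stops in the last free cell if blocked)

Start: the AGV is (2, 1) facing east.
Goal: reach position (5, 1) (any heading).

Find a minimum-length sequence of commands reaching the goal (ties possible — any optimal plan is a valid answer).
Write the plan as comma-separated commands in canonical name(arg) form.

move(1), move(1), move(1)

begin: (2, 1) facing east
1. move(1) → (3, 1) facing east
2. move(1) → (4, 1) facing east
3. move(1) → (5, 1) facing east
no 2-step plan works, so 3 is optimal.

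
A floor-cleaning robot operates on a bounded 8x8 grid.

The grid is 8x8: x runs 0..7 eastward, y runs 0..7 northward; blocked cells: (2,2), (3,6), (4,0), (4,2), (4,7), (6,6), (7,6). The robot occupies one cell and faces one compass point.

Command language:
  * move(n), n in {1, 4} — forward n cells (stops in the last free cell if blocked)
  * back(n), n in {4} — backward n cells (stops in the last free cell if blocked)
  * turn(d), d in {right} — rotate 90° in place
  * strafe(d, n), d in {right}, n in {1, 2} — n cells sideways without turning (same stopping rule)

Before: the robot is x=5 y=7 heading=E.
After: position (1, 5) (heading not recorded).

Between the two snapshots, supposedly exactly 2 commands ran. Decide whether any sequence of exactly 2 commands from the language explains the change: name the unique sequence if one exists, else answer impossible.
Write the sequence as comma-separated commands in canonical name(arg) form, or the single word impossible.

strafe(right, 2), back(4)

key: order matters: swapping strafe(right, 2) and back(4) lands elsewhere
t0: x=5 y=7 heading=E
[1] after strafe(right, 2): x=5 y=5 heading=E
[2] after back(4): x=1 y=5 heading=E
uniquely the one of 36 2-step routes that fits.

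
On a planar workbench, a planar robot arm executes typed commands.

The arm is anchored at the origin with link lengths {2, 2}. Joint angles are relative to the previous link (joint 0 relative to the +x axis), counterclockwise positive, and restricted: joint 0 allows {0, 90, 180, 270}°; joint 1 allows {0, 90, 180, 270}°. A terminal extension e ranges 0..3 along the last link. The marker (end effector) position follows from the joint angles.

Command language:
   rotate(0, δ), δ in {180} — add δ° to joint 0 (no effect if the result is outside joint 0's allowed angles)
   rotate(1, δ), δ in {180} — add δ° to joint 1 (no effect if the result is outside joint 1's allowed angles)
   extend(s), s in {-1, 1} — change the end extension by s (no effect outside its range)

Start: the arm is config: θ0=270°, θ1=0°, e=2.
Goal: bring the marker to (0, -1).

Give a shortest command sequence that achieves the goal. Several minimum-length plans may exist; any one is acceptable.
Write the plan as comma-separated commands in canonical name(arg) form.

from: config: θ0=270°, θ1=0°, e=2
1. rotate(0, 180) → config: θ0=90°, θ1=0°, e=2
2. rotate(1, 180) → config: θ0=90°, θ1=180°, e=2
3. extend(-1) → config: θ0=90°, θ1=180°, e=1
minimal: 3 command(s), checked below 3.

rotate(0, 180), rotate(1, 180), extend(-1)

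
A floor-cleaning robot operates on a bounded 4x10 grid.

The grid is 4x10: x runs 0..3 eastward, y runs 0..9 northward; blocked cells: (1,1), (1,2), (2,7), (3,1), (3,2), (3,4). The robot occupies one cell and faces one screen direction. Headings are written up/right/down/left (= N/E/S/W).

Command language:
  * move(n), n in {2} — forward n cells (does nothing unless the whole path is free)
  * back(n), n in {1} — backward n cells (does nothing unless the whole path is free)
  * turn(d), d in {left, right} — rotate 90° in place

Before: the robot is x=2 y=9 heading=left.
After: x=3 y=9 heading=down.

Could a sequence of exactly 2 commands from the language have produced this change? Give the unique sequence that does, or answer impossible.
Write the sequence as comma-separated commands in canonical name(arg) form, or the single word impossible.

key: position moved to (3,9) AND the heading swung to S — translation plus rotation needed
from: x=2 y=9 heading=left
1. back(1) → x=3 y=9 heading=left
2. turn(left) → x=3 y=9 heading=down
no rival 2-sequence matches.

back(1), turn(left)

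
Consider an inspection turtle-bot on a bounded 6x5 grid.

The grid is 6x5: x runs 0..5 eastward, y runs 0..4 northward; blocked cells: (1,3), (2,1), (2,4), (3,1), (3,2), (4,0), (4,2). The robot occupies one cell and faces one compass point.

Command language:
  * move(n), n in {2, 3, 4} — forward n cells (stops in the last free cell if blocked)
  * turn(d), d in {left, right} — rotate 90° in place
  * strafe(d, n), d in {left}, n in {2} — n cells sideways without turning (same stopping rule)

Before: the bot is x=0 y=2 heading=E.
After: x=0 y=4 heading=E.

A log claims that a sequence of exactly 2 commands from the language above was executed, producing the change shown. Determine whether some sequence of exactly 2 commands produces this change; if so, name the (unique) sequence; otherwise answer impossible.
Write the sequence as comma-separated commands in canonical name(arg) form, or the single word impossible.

key: the second strafe(left, 2) runs into the grid edge before its full distance
start: x=0 y=2 heading=E
1. strafe(left, 2) → x=0 y=4 heading=E
2. strafe(left, 2) → x=0 y=4 heading=E
uniquely the one of 36 2-step routes that fits.

strafe(left, 2), strafe(left, 2)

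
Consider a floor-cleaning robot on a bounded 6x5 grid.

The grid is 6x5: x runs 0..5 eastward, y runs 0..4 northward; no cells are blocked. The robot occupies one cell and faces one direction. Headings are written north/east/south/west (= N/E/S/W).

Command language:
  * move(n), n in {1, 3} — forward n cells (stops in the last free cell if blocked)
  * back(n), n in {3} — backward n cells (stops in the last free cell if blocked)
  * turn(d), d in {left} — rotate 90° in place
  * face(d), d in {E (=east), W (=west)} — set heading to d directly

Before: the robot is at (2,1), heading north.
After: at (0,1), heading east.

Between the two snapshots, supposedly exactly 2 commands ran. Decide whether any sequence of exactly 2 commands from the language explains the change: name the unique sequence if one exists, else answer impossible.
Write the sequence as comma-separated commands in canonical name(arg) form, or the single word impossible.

face(E), back(3)

key: back(3) runs into the grid edge before its full distance
initial: at (2,1), heading north
step 1 (face(E)): at (2,1), heading east
step 2 (back(3)): at (0,1), heading east
uniquely the one of 36 2-step routes that fits.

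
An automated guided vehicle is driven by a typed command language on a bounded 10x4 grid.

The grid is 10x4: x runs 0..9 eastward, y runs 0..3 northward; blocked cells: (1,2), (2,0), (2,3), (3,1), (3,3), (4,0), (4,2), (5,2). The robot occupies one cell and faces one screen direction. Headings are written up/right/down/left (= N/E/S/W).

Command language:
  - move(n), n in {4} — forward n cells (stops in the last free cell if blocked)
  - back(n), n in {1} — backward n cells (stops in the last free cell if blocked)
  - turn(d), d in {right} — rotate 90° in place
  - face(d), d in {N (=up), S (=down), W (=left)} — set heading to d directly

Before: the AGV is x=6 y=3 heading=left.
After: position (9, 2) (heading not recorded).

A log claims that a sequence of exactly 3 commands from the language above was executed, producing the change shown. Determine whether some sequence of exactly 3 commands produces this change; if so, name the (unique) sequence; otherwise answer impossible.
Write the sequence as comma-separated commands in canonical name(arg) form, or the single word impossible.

impossible

no 3-step route produces this change.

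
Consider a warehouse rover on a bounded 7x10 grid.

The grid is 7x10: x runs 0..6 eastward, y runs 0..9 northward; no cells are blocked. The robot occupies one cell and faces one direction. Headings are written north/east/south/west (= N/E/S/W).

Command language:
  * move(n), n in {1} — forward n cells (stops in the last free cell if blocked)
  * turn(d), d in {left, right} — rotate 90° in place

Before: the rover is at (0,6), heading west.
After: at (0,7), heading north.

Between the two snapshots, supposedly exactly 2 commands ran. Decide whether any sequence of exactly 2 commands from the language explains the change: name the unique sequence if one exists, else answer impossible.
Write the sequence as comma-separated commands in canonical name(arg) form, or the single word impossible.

turn(right), move(1)

key: running move(1) before turn(right) would end elsewhere — order is forced
start: at (0,6), heading west
[1] after turn(right): at (0,6), heading north
[2] after move(1): at (0,7), heading north
no rival 2-sequence matches.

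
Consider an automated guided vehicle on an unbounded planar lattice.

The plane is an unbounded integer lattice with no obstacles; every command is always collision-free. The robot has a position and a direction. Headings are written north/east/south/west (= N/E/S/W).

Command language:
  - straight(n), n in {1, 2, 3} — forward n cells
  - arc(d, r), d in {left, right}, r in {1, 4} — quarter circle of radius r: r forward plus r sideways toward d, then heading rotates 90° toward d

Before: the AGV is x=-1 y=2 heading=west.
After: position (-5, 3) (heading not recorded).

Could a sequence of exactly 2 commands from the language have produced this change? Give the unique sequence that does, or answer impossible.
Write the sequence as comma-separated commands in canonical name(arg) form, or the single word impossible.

key: running arc(right, 1) before straight(3) would end elsewhere — order is forced
start: x=-1 y=2 heading=west
[1] after straight(3): x=-4 y=2 heading=west
[2] after arc(right, 1): x=-5 y=3 heading=north
all 49 alternatives checked — unique.

straight(3), arc(right, 1)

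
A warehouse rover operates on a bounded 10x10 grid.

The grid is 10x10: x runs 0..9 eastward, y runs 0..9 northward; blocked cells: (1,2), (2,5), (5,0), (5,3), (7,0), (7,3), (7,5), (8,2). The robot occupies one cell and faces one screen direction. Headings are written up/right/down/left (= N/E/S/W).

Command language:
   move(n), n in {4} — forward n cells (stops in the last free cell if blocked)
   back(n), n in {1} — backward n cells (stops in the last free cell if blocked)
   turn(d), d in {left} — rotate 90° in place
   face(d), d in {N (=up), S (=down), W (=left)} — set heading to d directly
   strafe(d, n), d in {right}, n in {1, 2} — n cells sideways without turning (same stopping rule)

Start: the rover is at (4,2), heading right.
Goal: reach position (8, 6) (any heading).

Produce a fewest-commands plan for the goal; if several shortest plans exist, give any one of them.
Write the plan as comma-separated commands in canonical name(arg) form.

initial: at (4,2), heading right
[1] after face(N): at (4,2), heading up
[2] after move(4): at (4,6), heading up
[3] after strafe(right, 2): at (6,6), heading up
[4] after strafe(right, 2): at (8,6), heading up
nothing shorter than 4 reaches the goal.

face(N), move(4), strafe(right, 2), strafe(right, 2)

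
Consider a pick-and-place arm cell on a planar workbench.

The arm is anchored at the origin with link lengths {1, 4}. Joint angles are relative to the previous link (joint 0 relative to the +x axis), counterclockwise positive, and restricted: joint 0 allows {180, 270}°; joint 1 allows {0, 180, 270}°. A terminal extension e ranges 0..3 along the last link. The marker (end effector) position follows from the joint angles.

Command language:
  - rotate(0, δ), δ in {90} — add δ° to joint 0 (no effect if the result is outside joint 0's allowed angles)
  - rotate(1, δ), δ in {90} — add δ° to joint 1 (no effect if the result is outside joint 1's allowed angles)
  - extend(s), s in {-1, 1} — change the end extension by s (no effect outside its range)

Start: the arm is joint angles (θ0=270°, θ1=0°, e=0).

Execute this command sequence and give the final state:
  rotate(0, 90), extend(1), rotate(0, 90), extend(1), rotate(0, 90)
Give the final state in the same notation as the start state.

initial: joint angles (θ0=270°, θ1=0°, e=0)
step 1 (rotate(0, 90)): joint angles (θ0=270°, θ1=0°, e=0)
step 2 (extend(1)): joint angles (θ0=270°, θ1=0°, e=1)
step 3 (rotate(0, 90)): joint angles (θ0=270°, θ1=0°, e=1)
step 4 (extend(1)): joint angles (θ0=270°, θ1=0°, e=2)
step 5 (rotate(0, 90)): joint angles (θ0=270°, θ1=0°, e=2)

joint angles (θ0=270°, θ1=0°, e=2)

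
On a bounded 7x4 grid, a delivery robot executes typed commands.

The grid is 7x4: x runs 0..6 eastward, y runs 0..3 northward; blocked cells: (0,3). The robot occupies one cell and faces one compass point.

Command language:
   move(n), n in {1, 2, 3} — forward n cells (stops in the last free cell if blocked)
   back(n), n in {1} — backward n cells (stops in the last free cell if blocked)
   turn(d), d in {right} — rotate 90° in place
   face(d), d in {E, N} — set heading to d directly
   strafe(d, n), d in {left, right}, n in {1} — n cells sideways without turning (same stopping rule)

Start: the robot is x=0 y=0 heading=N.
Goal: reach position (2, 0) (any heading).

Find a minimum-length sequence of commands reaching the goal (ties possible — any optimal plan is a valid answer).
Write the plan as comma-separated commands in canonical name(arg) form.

turn(right), move(2)

initial: x=0 y=0 heading=N
1. turn(right) → x=0 y=0 heading=E
2. move(2) → x=2 y=0 heading=E
no 1-step plan works, so 2 is optimal.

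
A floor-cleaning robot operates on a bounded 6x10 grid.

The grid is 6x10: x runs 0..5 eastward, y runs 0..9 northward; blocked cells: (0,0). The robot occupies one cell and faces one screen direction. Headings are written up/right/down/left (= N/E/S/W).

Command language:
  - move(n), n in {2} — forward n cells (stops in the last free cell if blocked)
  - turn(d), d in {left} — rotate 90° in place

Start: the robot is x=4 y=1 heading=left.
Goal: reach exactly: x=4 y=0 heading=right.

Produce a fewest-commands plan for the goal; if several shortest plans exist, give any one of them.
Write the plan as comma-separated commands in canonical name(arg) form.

turn(left), move(2), turn(left)

start: x=4 y=1 heading=left
step 1 (turn(left)): x=4 y=1 heading=down
step 2 (move(2)): x=4 y=0 heading=down
step 3 (turn(left)): x=4 y=0 heading=right
shorter routes all fall short; 3 is best.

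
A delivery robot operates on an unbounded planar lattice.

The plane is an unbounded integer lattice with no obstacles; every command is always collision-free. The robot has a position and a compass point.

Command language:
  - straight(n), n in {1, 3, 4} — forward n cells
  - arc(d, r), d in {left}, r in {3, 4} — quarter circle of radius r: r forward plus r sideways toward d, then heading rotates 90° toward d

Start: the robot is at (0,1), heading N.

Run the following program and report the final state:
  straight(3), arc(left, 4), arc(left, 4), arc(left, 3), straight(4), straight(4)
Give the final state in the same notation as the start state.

at (3,1), heading E

initial: at (0,1), heading N
step 1 (straight(3)): at (0,4), heading N
step 2 (arc(left, 4)): at (-4,8), heading W
step 3 (arc(left, 4)): at (-8,4), heading S
step 4 (arc(left, 3)): at (-5,1), heading E
step 5 (straight(4)): at (-1,1), heading E
step 6 (straight(4)): at (3,1), heading E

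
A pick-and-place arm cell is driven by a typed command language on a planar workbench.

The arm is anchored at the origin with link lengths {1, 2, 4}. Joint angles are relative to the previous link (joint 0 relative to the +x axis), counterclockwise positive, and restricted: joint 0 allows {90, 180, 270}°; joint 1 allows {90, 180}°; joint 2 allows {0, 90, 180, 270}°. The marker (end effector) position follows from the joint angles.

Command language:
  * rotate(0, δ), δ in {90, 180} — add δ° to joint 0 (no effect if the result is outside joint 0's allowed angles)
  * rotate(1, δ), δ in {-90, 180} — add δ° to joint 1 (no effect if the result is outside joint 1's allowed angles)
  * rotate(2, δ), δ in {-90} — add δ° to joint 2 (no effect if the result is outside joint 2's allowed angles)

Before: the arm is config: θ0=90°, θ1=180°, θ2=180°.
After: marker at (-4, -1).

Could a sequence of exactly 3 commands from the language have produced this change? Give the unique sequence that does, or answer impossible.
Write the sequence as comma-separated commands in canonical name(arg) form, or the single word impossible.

start: config: θ0=90°, θ1=180°, θ2=180°
t=1 rotate(2, -90) ⇒ config: θ0=90°, θ1=180°, θ2=90°
t=2 rotate(2, -90) ⇒ config: θ0=90°, θ1=180°, θ2=0°
t=3 rotate(2, -90) ⇒ config: θ0=90°, θ1=180°, θ2=270°
no rival 3-sequence matches.

rotate(2, -90), rotate(2, -90), rotate(2, -90)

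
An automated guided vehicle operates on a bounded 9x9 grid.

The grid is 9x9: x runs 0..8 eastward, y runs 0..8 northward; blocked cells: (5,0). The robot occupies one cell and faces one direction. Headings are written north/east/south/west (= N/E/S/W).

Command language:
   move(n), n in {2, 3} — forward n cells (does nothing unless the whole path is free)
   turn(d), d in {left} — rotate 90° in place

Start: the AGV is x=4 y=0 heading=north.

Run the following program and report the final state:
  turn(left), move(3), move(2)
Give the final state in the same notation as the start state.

x=1 y=0 heading=west

initial: x=4 y=0 heading=north
step 1 (turn(left)): x=4 y=0 heading=west
step 2 (move(3)): x=1 y=0 heading=west
step 3 (move(2)): x=1 y=0 heading=west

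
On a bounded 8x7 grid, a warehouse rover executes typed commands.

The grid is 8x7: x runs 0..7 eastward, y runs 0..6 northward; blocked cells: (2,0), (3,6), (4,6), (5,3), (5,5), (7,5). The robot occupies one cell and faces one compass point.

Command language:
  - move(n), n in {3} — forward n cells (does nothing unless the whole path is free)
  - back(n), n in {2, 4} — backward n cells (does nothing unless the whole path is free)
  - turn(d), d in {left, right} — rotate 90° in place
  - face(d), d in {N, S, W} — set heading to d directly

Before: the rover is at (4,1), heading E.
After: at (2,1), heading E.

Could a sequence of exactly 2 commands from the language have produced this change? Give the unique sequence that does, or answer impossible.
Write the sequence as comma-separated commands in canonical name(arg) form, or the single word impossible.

key: back(4) would leave the grid, so it does nothing
initial: at (4,1), heading E
step 1 (back(2)): at (2,1), heading E
step 2 (back(4)): at (2,1), heading E
uniquely the one of 64 2-step routes that fits.

back(2), back(4)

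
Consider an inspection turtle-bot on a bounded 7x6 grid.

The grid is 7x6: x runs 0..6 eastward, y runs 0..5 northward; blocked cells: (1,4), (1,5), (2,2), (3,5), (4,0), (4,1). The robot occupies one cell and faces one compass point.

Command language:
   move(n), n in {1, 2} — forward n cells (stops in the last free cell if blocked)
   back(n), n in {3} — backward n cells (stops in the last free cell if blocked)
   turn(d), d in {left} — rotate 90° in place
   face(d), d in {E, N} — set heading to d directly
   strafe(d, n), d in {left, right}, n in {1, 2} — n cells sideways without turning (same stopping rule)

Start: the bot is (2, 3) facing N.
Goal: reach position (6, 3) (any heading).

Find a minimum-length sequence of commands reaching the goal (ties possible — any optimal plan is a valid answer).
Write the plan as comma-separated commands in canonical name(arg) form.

strafe(right, 2), strafe(right, 2)

begin: (2, 3) facing N
1. strafe(right, 2) → (4, 3) facing N
2. strafe(right, 2) → (6, 3) facing N
shorter routes all fall short; 2 is best.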